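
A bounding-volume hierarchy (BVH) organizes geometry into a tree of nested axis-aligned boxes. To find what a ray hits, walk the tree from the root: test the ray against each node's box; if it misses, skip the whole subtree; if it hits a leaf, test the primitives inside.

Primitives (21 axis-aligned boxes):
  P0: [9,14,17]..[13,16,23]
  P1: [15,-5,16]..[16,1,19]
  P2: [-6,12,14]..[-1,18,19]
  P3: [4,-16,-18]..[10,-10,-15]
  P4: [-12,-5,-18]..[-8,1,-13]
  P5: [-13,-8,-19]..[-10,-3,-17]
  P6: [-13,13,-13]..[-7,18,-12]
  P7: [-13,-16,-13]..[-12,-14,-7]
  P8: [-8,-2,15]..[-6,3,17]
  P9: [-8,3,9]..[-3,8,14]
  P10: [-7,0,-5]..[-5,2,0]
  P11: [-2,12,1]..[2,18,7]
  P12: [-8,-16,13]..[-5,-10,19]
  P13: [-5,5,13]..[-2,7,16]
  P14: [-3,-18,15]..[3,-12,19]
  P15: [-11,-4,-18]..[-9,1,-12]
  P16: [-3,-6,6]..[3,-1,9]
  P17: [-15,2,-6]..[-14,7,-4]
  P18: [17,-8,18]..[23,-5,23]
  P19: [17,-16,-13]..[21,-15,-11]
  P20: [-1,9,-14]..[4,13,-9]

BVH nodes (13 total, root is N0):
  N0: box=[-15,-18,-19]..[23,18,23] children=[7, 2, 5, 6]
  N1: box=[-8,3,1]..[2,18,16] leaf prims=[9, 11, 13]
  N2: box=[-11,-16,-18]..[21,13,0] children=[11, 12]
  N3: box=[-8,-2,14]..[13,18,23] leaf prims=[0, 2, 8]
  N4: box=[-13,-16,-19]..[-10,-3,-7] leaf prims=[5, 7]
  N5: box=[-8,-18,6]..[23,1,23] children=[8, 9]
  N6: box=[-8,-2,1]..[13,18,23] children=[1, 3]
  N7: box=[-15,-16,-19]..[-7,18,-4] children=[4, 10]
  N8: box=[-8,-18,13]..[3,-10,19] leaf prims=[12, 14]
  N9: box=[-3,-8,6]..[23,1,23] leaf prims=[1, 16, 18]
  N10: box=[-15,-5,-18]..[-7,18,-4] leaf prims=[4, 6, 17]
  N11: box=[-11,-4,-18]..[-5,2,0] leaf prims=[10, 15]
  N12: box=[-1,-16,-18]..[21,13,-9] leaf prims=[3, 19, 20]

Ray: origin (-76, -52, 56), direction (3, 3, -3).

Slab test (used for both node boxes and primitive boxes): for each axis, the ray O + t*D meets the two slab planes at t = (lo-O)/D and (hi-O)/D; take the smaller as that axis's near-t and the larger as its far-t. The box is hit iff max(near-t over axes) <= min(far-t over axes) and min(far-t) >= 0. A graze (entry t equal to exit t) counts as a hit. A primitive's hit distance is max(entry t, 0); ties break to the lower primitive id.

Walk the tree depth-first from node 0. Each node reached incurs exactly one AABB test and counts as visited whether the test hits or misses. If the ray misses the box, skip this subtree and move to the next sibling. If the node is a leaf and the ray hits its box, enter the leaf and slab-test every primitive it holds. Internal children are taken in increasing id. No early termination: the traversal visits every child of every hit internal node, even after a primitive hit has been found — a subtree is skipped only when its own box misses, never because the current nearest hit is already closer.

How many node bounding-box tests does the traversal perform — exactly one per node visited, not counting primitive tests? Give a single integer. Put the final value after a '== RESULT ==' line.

Trace the traversal:
N0 x:[61/3,33] y:[34/3,70/3] z:[11,25] -> hit [61/3,70/3], descend [2, 5, 6, 7]
  N2 x:[65/3,97/3] y:[12,65/3] z:[56/3,74/3] -> hit [65/3,65/3], descend [11, 12]
    N11 x:[65/3,71/3] y:[16,18] z:[56/3,74/3] -> miss, prune
    N12 x:[25,97/3] y:[12,65/3] z:[65/3,74/3] -> miss, prune
  N5 x:[68/3,33] y:[34/3,53/3] z:[11,50/3] -> miss, prune
  N6 x:[68/3,89/3] y:[50/3,70/3] z:[11,55/3] -> miss, prune
  N7 x:[61/3,23] y:[12,70/3] z:[20,25] -> hit [61/3,23], descend [4, 10]
    N4 x:[21,22] y:[12,49/3] z:[21,25] -> miss, prune
    N10 x:[61/3,23] y:[47/3,70/3] z:[20,74/3] -> hit [61/3,23] leaf, test {P4(miss), P6@t=68/3, P17(miss)}

order=[0, 2, 11, 12, 5, 6, 7, 4, 10]  |boxes|=9  |leaves|=1  hit=P6

== RESULT ==
9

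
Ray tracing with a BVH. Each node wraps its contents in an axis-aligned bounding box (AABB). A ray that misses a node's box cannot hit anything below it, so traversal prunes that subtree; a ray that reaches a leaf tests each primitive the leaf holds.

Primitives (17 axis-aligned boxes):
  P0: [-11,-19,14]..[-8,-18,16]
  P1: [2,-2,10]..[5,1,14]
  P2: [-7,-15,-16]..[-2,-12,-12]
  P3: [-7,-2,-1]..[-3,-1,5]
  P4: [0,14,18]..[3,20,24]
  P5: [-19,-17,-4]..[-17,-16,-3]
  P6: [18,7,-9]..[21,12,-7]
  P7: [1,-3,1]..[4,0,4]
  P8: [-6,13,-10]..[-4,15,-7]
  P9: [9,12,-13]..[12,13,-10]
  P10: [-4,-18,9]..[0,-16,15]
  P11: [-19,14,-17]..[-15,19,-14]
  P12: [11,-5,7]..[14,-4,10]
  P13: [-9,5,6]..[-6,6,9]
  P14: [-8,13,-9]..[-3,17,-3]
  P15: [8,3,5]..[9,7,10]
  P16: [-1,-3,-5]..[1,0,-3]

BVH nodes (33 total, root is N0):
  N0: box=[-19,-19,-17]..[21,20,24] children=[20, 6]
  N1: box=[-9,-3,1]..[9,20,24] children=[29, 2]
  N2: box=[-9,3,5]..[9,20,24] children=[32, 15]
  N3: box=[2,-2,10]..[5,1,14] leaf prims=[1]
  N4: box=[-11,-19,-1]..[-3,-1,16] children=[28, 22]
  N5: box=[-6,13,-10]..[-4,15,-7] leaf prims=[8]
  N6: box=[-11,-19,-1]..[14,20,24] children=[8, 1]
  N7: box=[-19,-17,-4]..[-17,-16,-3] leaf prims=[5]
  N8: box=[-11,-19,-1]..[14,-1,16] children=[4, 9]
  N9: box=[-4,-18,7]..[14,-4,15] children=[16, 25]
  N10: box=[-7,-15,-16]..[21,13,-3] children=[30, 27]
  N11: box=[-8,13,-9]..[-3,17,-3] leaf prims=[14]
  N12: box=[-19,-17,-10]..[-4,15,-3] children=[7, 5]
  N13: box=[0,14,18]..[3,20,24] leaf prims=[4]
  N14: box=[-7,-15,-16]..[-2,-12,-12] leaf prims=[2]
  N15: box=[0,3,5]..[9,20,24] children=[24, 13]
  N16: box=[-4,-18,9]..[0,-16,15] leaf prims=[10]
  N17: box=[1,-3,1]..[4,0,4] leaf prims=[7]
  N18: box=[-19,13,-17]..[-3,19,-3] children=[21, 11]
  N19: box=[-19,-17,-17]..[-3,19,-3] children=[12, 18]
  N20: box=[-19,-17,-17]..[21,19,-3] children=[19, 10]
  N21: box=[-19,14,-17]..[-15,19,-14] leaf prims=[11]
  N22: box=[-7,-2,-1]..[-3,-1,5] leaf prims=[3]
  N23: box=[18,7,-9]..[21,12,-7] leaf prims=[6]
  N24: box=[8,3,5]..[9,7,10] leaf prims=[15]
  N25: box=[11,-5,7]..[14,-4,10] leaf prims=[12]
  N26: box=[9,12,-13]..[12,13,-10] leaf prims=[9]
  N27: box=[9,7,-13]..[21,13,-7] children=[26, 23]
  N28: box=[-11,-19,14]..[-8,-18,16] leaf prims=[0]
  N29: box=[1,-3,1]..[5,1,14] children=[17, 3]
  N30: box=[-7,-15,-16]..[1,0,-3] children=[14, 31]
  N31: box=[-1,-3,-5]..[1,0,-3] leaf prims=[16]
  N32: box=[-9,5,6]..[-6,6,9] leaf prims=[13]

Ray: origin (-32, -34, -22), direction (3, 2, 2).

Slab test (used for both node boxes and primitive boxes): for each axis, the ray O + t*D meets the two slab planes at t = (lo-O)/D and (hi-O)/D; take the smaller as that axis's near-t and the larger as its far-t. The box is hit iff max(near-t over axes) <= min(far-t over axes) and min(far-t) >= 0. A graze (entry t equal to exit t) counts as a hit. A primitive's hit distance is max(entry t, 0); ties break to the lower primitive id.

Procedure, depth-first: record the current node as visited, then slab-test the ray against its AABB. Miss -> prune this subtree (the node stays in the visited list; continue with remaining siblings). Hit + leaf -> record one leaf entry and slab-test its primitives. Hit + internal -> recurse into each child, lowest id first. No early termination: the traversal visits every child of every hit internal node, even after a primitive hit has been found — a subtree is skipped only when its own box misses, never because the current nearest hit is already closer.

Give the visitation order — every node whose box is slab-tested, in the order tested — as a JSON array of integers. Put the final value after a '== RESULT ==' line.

Traverse from the root:
N0 x:[13/3,53/3] y:[15/2,27] z:[5/2,23] -> hit [15/2,53/3], descend [6, 20]
  N6 x:[7,46/3] y:[15/2,27] z:[21/2,23] -> hit [21/2,46/3], descend [1, 8]
    N1 x:[23/3,41/3] y:[31/2,27] z:[23/2,23] -> miss, prune
    N8 x:[7,46/3] y:[15/2,33/2] z:[21/2,19] -> hit [21/2,46/3], descend [4, 9]
      N4 x:[7,29/3] y:[15/2,33/2] z:[21/2,19] -> miss, prune
      N9 x:[28/3,46/3] y:[8,15] z:[29/2,37/2] -> hit [29/2,15], descend [16, 25]
        N16 x:[28/3,32/3] y:[8,9] z:[31/2,37/2] -> miss, prune
        N25 x:[43/3,46/3] y:[29/2,15] z:[29/2,16] -> hit [29/2,15] leaf, test {P12@t=29/2}
  N20 x:[13/3,53/3] y:[17/2,53/2] z:[5/2,19/2] -> hit [17/2,19/2], descend [10, 19]
    N10 x:[25/3,53/3] y:[19/2,47/2] z:[3,19/2] -> hit [19/2,19/2], descend [27, 30]
      N27 x:[41/3,53/3] y:[41/2,47/2] z:[9/2,15/2] -> miss, prune
      N30 x:[25/3,11] y:[19/2,17] z:[3,19/2] -> hit [19/2,19/2], descend [14, 31]
        N14 x:[25/3,10] y:[19/2,11] z:[3,5] -> miss, prune
        N31 x:[31/3,11] y:[31/2,17] z:[17/2,19/2] -> miss, prune
    N19 x:[13/3,29/3] y:[17/2,53/2] z:[5/2,19/2] -> hit [17/2,19/2], descend [12, 18]
      N12 x:[13/3,28/3] y:[17/2,49/2] z:[6,19/2] -> hit [17/2,28/3], descend [5, 7]
        N5 x:[26/3,28/3] y:[47/2,49/2] z:[6,15/2] -> miss, prune
        N7 x:[13/3,5] y:[17/2,9] z:[9,19/2] -> miss, prune
      N18 x:[13/3,29/3] y:[47/2,53/2] z:[5/2,19/2] -> miss, prune

Summary -> nodes [0, 6, 1, 8, 4, 9, 16, 25, 20, 10, 27, 30, 14, 31, 19, 12, 5, 7, 18]; box-tests=19; leaf-entries=1; first=P12

== RESULT ==
[0, 6, 1, 8, 4, 9, 16, 25, 20, 10, 27, 30, 14, 31, 19, 12, 5, 7, 18]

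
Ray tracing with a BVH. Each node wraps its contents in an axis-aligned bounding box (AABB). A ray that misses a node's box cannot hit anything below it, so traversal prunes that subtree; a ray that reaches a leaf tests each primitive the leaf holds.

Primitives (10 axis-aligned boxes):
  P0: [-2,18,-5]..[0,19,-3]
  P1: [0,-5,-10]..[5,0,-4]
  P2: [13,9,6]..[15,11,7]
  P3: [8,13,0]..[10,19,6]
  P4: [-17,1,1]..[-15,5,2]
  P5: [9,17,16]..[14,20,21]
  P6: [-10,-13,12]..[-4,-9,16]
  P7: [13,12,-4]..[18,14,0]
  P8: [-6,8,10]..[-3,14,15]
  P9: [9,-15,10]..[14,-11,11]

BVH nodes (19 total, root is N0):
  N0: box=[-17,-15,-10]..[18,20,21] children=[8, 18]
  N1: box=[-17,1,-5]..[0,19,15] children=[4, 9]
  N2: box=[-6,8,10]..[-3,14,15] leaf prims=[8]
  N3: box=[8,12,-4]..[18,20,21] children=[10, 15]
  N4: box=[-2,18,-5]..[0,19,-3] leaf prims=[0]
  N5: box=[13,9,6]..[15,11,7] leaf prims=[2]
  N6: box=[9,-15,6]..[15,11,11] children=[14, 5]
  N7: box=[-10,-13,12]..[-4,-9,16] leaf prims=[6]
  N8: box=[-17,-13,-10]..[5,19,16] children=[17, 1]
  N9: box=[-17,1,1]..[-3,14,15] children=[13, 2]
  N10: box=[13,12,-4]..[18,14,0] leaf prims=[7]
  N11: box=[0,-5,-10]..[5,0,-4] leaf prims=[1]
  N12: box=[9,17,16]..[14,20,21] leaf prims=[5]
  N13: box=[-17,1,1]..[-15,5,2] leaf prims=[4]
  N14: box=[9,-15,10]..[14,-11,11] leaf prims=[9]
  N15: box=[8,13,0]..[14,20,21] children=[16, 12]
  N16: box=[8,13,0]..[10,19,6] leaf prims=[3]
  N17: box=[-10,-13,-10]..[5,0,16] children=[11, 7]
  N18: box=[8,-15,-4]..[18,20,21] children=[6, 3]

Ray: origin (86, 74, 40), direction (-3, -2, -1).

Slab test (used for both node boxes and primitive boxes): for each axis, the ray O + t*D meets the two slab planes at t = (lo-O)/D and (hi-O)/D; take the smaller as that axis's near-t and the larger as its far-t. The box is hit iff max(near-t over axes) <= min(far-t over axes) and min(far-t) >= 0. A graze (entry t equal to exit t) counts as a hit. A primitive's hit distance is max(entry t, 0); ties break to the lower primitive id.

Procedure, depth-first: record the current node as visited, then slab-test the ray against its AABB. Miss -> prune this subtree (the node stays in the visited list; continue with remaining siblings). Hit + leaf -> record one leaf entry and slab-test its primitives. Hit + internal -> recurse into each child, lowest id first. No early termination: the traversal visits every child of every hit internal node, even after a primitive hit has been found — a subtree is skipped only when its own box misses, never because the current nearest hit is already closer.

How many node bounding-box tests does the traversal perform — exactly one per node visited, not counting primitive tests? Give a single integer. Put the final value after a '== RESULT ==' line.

Traverse from the root:
N0 x:[68/3,103/3] y:[27,89/2] z:[19,50] -> hit [27,103/3], descend [8, 18]
  N8 x:[27,103/3] y:[55/2,87/2] z:[24,50] -> hit [55/2,103/3], descend [1, 17]
    N1 x:[86/3,103/3] y:[55/2,73/2] z:[25,45] -> hit [86/3,103/3], descend [4, 9]
      N4 x:[86/3,88/3] y:[55/2,28] z:[43,45] -> miss, prune
      N9 x:[89/3,103/3] y:[30,73/2] z:[25,39] -> hit [30,103/3], descend [2, 13]
        N2 x:[89/3,92/3] y:[30,33] z:[25,30] -> hit [30,30] leaf, test {P8@t=30}
        N13 x:[101/3,103/3] y:[69/2,73/2] z:[38,39] -> miss, prune
    N17 x:[27,32] y:[37,87/2] z:[24,50] -> miss, prune
  N18 x:[68/3,26] y:[27,89/2] z:[19,44] -> miss, prune

9 AABB tests over nodes [0, 8, 1, 4, 9, 2, 13, 17, 18]; 1 leaf entered; closest P8.

== RESULT ==
9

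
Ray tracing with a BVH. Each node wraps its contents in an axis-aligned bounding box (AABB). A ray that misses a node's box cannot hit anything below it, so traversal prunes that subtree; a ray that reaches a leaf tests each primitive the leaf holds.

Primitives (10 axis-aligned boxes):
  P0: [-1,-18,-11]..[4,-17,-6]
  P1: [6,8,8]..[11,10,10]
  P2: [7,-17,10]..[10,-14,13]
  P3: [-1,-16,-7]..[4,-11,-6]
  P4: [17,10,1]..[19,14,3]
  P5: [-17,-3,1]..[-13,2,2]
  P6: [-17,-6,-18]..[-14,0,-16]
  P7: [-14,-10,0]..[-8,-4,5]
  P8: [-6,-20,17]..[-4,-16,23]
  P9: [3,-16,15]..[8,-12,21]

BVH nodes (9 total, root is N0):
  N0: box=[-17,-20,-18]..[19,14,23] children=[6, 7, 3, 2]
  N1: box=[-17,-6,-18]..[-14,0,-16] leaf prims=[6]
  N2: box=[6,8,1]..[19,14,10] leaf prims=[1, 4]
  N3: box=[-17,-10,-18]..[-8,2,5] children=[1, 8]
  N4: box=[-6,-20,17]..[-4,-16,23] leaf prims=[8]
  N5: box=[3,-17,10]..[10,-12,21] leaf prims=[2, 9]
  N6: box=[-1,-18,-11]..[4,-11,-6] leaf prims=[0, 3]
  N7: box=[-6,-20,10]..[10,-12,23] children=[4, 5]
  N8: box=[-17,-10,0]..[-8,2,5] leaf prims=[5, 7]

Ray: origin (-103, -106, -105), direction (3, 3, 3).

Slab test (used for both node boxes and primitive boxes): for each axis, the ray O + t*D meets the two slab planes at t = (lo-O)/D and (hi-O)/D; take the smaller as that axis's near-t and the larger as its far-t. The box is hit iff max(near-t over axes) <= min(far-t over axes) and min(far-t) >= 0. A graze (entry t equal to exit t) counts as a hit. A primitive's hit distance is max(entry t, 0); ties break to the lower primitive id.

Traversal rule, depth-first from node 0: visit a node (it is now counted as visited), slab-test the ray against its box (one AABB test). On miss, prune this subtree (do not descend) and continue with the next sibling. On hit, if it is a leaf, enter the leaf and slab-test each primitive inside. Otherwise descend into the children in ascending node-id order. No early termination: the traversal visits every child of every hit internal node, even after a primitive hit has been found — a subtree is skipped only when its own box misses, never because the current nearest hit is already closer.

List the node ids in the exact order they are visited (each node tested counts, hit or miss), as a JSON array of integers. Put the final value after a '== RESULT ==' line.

Trace the traversal:
N0 x:[86/3,122/3] y:[86/3,40] z:[29,128/3] -> hit [29,40], descend [2, 3, 6, 7]
  N2 x:[109/3,122/3] y:[38,40] z:[106/3,115/3] -> hit [38,115/3] leaf, test {P1@t=38, P4(miss)}
  N3 x:[86/3,95/3] y:[32,36] z:[29,110/3] -> miss, prune
  N6 x:[34,107/3] y:[88/3,95/3] z:[94/3,33] -> miss, prune
  N7 x:[97/3,113/3] y:[86/3,94/3] z:[115/3,128/3] -> miss, prune

order=[0, 2, 3, 6, 7]  |boxes|=5  |leaves|=1  hit=P1

== RESULT ==
[0, 2, 3, 6, 7]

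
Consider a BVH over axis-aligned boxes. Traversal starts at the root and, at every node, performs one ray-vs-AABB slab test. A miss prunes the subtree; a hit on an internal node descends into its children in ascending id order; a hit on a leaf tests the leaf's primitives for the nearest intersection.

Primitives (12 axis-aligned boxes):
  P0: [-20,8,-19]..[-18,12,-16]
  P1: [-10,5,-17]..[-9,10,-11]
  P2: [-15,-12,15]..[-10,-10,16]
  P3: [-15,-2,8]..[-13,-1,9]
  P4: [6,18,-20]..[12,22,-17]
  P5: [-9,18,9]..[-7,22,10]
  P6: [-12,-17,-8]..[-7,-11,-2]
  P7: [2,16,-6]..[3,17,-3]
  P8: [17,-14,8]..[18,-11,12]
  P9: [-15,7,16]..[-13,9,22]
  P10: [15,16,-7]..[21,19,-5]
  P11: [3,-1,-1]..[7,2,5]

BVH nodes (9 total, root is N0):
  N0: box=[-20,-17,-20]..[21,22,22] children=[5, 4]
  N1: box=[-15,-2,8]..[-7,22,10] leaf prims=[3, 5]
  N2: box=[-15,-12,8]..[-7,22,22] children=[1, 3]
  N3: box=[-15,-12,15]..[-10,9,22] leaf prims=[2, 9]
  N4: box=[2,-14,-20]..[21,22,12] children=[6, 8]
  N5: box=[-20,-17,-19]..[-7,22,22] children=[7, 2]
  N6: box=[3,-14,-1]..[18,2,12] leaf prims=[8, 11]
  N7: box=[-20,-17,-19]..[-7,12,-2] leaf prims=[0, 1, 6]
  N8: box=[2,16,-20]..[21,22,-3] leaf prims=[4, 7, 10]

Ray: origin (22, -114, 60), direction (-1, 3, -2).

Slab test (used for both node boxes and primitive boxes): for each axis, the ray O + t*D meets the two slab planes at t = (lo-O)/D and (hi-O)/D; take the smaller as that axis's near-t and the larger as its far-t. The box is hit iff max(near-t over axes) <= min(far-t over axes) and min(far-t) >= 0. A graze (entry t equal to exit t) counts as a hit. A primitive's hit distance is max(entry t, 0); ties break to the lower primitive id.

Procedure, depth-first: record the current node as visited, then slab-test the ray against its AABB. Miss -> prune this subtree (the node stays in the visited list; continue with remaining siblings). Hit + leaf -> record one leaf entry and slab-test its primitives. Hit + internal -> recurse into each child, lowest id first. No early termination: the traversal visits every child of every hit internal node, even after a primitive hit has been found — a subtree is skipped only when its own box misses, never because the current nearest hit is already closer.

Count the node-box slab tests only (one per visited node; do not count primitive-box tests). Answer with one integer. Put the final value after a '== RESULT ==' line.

Traverse from the root:
N0 x:[1,42] y:[97/3,136/3] z:[19,40] -> hit [97/3,40], descend [4, 5]
  N4 x:[1,20] y:[100/3,136/3] z:[24,40] -> miss, prune
  N5 x:[29,42] y:[97/3,136/3] z:[19,79/2] -> hit [97/3,79/2], descend [2, 7]
    N2 x:[29,37] y:[34,136/3] z:[19,26] -> miss, prune
    N7 x:[29,42] y:[97/3,42] z:[31,79/2] -> hit [97/3,79/2] leaf, test {P0(miss), P1(miss), P6@t=97/3}

order=[0, 4, 5, 2, 7]  |boxes|=5  |leaves|=1  hit=P6

== RESULT ==
5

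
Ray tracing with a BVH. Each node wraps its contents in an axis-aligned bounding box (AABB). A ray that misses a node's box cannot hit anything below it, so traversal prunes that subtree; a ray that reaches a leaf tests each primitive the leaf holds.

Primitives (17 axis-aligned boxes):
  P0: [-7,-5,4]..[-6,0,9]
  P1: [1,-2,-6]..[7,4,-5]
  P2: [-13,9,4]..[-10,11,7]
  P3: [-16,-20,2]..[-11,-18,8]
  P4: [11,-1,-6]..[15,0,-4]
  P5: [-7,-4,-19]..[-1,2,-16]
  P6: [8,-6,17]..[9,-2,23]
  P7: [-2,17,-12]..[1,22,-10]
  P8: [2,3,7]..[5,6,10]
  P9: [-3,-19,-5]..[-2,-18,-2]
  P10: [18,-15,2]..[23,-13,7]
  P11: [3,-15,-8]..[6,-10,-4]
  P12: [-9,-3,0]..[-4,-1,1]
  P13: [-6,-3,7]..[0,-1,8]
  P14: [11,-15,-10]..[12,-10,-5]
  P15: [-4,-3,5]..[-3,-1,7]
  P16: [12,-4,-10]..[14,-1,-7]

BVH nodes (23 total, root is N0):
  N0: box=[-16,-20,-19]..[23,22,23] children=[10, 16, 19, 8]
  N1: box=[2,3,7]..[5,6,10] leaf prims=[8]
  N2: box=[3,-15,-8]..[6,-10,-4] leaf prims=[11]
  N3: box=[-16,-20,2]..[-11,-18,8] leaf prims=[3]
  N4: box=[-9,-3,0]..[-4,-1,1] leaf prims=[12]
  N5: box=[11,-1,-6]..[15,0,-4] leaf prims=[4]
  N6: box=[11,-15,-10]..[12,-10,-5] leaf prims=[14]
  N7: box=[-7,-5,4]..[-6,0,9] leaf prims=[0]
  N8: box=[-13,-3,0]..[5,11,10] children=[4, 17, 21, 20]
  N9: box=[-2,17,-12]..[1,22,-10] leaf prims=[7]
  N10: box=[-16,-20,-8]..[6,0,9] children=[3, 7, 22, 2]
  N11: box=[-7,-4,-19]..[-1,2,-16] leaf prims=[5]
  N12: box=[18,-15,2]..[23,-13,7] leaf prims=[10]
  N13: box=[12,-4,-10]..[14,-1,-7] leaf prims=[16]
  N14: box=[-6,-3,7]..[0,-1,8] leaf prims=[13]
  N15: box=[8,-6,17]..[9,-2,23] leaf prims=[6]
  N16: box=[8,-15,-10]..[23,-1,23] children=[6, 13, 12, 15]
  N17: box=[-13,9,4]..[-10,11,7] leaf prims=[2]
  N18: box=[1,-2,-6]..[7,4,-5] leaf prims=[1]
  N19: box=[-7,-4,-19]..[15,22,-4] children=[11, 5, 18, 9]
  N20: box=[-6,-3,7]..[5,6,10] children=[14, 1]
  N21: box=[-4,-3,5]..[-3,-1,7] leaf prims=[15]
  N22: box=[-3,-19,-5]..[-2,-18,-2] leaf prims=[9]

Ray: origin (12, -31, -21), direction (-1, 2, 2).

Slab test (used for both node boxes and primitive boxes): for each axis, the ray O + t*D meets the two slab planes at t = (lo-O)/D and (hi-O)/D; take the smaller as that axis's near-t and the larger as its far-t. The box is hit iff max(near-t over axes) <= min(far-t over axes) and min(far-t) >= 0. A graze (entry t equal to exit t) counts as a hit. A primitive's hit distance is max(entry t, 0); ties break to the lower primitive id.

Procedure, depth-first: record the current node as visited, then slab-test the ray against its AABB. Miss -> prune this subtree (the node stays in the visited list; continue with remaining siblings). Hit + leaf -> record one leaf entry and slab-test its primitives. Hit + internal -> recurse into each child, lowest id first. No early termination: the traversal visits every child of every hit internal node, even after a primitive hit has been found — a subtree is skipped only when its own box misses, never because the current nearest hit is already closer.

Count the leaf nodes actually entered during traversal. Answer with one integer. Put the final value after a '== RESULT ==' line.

Trace the traversal:
N0 x:[-11,28] y:[11/2,53/2] z:[1,22] -> hit [11/2,22], descend [8, 10, 16, 19]
  N8 x:[7,25] y:[14,21] z:[21/2,31/2] -> hit [14,31/2], descend [4, 17, 20, 21]
    N4 x:[16,21] y:[14,15] z:[21/2,11] -> miss, prune
    N17 x:[22,25] y:[20,21] z:[25/2,14] -> miss, prune
    N20 x:[7,18] y:[14,37/2] z:[14,31/2] -> hit [14,31/2], descend [1, 14]
      N1 x:[7,10] y:[17,37/2] z:[14,31/2] -> miss, prune
      N14 x:[12,18] y:[14,15] z:[14,29/2] -> hit [14,29/2] leaf, test {P13@t=14}
    N21 x:[15,16] y:[14,15] z:[13,14] -> miss, prune
  N10 x:[6,28] y:[11/2,31/2] z:[13/2,15] -> hit [13/2,15], descend [2, 3, 7, 22]
    N2 x:[6,9] y:[8,21/2] z:[13/2,17/2] -> hit [8,17/2] leaf, test {P11@t=8}
    N3 x:[23,28] y:[11/2,13/2] z:[23/2,29/2] -> miss, prune
    N7 x:[18,19] y:[13,31/2] z:[25/2,15] -> miss, prune
    N22 x:[14,15] y:[6,13/2] z:[8,19/2] -> miss, prune
  N16 x:[-11,4] y:[8,15] z:[11/2,22] -> miss, prune
  N19 x:[-3,19] y:[27/2,53/2] z:[1,17/2] -> miss, prune

order=[0, 8, 4, 17, 20, 1, 14, 21, 10, 2, 3, 7, 22, 16, 19]  |boxes|=15  |leaves|=2  hit=P11

== RESULT ==
2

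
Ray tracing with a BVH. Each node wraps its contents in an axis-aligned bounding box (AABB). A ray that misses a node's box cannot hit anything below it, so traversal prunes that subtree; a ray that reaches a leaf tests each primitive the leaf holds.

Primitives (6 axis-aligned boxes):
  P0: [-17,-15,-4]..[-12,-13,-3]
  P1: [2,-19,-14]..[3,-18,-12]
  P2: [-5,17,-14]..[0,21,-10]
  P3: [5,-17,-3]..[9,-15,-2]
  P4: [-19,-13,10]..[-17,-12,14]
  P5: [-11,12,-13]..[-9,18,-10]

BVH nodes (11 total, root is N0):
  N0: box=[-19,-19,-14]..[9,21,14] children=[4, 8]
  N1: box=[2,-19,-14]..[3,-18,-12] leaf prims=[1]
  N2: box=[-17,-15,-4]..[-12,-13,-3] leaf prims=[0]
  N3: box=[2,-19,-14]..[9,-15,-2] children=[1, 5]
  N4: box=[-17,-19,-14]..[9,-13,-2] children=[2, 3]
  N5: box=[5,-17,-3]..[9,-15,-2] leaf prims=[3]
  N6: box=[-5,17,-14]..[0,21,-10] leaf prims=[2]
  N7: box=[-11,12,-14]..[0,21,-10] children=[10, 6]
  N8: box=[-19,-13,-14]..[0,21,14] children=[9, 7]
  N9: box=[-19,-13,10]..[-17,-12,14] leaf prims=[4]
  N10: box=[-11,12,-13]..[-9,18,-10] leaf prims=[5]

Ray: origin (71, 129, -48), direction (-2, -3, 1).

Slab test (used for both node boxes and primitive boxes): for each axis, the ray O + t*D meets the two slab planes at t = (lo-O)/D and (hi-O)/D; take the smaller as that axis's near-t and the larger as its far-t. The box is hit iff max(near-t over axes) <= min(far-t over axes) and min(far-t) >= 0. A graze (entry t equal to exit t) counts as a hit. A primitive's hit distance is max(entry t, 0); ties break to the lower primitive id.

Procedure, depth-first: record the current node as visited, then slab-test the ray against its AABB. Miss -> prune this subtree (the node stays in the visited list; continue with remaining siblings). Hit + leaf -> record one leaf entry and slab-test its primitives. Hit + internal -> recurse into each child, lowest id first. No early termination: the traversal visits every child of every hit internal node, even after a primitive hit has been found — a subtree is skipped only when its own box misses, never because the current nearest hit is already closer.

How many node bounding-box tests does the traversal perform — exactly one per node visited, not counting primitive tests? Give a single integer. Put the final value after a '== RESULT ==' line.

Walk:
N0 x:[31,45] y:[36,148/3] z:[34,62] -> hit [36,45], descend [4, 8]
  N4 x:[31,44] y:[142/3,148/3] z:[34,46] -> miss, prune
  N8 x:[71/2,45] y:[36,142/3] z:[34,62] -> hit [36,45], descend [7, 9]
    N7 x:[71/2,41] y:[36,39] z:[34,38] -> hit [36,38], descend [6, 10]
      N6 x:[71/2,38] y:[36,112/3] z:[34,38] -> hit [36,112/3] leaf, test {P2@t=36}
      N10 x:[40,41] y:[37,39] z:[35,38] -> miss, prune
    N9 x:[44,45] y:[47,142/3] z:[58,62] -> miss, prune

Summary -> nodes [0, 4, 8, 7, 6, 10, 9]; box-tests=7; leaf-entries=1; first=P2

== RESULT ==
7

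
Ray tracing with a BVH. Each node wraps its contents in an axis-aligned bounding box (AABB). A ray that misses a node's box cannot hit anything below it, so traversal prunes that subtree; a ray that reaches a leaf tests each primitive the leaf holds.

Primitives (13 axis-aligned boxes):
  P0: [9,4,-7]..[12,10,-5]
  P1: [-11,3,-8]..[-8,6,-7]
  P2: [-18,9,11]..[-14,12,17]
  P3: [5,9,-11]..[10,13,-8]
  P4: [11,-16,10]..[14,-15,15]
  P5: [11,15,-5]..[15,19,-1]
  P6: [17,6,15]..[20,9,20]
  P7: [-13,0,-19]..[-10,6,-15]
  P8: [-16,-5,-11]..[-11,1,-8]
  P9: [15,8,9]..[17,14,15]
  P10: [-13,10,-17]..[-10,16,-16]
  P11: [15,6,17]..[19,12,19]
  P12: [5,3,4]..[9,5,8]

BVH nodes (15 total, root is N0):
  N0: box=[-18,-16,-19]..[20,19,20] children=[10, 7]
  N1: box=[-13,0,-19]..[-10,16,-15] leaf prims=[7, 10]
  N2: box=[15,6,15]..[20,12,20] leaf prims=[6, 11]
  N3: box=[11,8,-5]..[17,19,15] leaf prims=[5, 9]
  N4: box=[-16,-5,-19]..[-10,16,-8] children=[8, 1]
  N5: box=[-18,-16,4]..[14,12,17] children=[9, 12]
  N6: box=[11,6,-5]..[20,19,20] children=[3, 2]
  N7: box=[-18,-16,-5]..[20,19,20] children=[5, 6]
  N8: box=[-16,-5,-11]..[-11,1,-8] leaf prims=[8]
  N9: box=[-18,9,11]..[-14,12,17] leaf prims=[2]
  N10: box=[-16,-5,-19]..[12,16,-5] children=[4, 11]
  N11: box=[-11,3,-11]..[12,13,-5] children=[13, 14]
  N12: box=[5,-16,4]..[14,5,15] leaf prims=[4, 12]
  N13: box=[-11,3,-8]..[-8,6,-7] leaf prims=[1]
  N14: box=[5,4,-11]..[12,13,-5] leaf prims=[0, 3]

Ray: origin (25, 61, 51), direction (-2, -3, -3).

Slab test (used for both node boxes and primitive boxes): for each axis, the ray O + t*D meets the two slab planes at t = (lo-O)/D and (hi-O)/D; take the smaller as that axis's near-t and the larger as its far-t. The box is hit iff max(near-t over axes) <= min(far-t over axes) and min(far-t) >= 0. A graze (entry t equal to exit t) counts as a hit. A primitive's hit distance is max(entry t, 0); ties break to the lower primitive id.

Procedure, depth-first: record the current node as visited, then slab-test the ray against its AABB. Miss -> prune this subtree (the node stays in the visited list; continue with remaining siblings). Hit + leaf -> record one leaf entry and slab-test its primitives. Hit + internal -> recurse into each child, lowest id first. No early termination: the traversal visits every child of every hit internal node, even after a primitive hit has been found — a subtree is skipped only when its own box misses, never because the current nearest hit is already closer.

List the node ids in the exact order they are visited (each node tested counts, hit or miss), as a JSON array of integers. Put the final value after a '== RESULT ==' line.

Trace the traversal:
N0 x:[5/2,43/2] y:[14,77/3] z:[31/3,70/3] -> hit [14,43/2], descend [7, 10]
  N7 x:[5/2,43/2] y:[14,77/3] z:[31/3,56/3] -> hit [14,56/3], descend [5, 6]
    N5 x:[11/2,43/2] y:[49/3,77/3] z:[34/3,47/3] -> miss, prune
    N6 x:[5/2,7] y:[14,55/3] z:[31/3,56/3] -> miss, prune
  N10 x:[13/2,41/2] y:[15,22] z:[56/3,70/3] -> hit [56/3,41/2], descend [4, 11]
    N4 x:[35/2,41/2] y:[15,22] z:[59/3,70/3] -> hit [59/3,41/2], descend [1, 8]
      N1 x:[35/2,19] y:[15,61/3] z:[22,70/3] -> miss, prune
      N8 x:[18,41/2] y:[20,22] z:[59/3,62/3] -> hit [20,41/2] leaf, test {P8@t=20}
    N11 x:[13/2,18] y:[16,58/3] z:[56/3,62/3] -> miss, prune

order=[0, 7, 5, 6, 10, 4, 1, 8, 11]  |boxes|=9  |leaves|=1  hit=P8

== RESULT ==
[0, 7, 5, 6, 10, 4, 1, 8, 11]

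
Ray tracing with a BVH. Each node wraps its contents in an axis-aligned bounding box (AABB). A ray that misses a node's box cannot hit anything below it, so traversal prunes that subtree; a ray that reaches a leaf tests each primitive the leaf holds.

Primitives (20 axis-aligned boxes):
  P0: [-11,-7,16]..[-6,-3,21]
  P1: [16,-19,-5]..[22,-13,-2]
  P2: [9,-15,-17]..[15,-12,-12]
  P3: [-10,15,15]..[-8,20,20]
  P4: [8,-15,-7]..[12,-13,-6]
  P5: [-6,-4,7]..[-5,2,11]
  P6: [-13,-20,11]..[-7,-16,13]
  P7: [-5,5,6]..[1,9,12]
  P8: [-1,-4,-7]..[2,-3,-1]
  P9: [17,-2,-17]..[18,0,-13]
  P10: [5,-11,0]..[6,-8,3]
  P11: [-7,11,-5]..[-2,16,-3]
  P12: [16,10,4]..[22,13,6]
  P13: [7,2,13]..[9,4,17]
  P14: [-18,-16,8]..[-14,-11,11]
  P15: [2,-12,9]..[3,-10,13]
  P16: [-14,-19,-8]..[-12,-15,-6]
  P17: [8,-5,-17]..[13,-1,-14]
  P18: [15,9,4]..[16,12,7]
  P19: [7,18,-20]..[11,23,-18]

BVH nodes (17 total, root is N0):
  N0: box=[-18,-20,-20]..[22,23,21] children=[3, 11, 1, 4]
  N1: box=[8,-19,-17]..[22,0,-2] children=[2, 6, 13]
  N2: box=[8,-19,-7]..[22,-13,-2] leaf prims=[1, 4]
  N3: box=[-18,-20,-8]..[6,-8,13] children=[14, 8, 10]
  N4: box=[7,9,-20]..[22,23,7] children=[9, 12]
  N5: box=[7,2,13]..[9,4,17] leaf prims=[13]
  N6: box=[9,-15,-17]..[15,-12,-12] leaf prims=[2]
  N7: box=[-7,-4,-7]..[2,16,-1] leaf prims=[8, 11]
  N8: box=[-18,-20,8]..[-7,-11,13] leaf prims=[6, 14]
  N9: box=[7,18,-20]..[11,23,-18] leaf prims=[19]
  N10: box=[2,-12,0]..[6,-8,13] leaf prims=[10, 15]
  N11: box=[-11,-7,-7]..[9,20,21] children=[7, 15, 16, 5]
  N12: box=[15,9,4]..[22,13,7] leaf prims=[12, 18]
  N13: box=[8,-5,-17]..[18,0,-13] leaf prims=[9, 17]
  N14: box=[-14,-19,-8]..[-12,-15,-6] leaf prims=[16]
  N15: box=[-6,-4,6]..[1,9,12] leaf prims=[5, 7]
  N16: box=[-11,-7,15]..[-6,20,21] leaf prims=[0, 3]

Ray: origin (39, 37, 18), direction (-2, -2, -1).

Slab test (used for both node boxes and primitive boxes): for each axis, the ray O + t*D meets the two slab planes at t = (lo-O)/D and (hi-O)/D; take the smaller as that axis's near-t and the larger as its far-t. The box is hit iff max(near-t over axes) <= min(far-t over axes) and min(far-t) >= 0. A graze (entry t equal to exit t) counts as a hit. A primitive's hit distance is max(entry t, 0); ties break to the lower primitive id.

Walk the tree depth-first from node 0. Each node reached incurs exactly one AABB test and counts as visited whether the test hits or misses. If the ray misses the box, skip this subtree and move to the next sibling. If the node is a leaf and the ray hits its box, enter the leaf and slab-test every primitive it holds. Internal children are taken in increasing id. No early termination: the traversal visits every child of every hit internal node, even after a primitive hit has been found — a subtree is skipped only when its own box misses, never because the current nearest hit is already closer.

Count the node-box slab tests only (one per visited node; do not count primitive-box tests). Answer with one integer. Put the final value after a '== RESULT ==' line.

Trace the traversal:
N0 x:[17/2,57/2] y:[7,57/2] z:[-3,38] -> hit [17/2,57/2], descend [1, 3, 4, 11]
  N1 x:[17/2,31/2] y:[37/2,28] z:[20,35] -> miss, prune
  N3 x:[33/2,57/2] y:[45/2,57/2] z:[5,26] -> hit [45/2,26], descend [8, 10, 14]
    N8 x:[23,57/2] y:[24,57/2] z:[5,10] -> miss, prune
    N10 x:[33/2,37/2] y:[45/2,49/2] z:[5,18] -> miss, prune
    N14 x:[51/2,53/2] y:[26,28] z:[24,26] -> hit [26,26] leaf, test {P16@t=26}
  N4 x:[17/2,16] y:[7,14] z:[11,38] -> hit [11,14], descend [9, 12]
    N9 x:[14,16] y:[7,19/2] z:[36,38] -> miss, prune
    N12 x:[17/2,12] y:[12,14] z:[11,14] -> hit [12,12] leaf, test {P12(miss), P18(miss)}
  N11 x:[15,25] y:[17/2,22] z:[-3,25] -> hit [15,22], descend [5, 7, 15, 16]
    N5 x:[15,16] y:[33/2,35/2] z:[1,5] -> miss, prune
    N7 x:[37/2,23] y:[21/2,41/2] z:[19,25] -> hit [19,41/2] leaf, test {P8@t=20, P11(miss)}
    N15 x:[19,45/2] y:[14,41/2] z:[6,12] -> miss, prune
    N16 x:[45/2,25] y:[17/2,22] z:[-3,3] -> miss, prune

Summary -> nodes [0, 1, 3, 8, 10, 14, 4, 9, 12, 11, 5, 7, 15, 16]; box-tests=14; leaf-entries=3; first=P8

== RESULT ==
14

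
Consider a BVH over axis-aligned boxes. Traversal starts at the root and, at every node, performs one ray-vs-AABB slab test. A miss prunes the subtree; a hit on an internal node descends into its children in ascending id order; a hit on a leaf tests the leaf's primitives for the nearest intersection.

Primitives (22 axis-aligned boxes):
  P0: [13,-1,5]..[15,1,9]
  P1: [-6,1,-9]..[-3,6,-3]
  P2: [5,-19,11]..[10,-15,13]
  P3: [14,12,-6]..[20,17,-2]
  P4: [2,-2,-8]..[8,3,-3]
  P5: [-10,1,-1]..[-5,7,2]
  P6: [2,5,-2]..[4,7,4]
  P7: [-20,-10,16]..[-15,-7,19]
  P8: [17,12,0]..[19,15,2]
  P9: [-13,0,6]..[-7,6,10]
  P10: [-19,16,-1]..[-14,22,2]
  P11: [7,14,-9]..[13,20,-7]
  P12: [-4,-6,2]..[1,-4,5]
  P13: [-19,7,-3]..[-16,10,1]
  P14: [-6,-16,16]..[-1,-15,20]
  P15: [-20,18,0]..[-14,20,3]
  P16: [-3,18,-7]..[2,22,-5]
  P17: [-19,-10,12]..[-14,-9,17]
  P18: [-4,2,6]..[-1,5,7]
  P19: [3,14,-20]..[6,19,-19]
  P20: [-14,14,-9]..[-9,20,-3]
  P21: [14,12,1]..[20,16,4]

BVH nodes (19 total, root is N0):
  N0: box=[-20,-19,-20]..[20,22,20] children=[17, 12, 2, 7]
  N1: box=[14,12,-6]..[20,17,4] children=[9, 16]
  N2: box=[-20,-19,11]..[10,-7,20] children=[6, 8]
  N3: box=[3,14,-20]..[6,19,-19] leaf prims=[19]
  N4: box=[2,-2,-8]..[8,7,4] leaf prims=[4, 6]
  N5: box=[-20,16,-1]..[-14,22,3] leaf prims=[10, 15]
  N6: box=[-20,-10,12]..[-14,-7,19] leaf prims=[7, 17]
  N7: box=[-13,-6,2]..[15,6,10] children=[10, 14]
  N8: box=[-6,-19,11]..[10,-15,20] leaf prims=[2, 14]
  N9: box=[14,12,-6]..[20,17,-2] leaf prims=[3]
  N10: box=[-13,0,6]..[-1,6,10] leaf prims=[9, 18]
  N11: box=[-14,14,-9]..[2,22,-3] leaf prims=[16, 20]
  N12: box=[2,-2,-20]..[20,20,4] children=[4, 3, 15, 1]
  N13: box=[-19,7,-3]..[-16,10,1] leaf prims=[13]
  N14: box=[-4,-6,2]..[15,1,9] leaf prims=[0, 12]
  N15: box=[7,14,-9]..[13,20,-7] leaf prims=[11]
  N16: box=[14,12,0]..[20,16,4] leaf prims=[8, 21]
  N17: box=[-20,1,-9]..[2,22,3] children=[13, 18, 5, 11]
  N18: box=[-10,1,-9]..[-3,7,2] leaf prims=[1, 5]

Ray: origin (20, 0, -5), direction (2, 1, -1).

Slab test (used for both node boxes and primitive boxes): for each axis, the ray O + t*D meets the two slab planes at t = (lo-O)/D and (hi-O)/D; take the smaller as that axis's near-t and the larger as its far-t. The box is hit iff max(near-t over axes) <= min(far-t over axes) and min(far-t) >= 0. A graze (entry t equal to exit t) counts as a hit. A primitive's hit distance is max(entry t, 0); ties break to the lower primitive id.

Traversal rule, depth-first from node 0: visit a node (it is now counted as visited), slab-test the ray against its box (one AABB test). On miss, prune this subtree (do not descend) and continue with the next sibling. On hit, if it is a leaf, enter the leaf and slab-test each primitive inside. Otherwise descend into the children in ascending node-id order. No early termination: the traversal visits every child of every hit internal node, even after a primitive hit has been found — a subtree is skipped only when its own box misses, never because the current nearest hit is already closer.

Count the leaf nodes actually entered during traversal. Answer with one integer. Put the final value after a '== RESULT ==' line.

Traverse from the root:
N0 x:[-20,0] y:[-19,22] z:[-25,15] -> hit [-19,0], descend [2, 7, 12, 17]
  N2 x:[-20,-5] y:[-19,-7] z:[-25,-16] -> miss, prune
  N7 x:[-33/2,-5/2] y:[-6,6] z:[-15,-7] -> miss, prune
  N12 x:[-9,0] y:[-2,20] z:[-9,15] -> hit [-2,0], descend [1, 3, 4, 15]
    N1 x:[-3,0] y:[12,17] z:[-9,1] -> miss, prune
    N3 x:[-17/2,-7] y:[14,19] z:[14,15] -> miss, prune
    N4 x:[-9,-6] y:[-2,7] z:[-9,3] -> miss, prune
    N15 x:[-13/2,-7/2] y:[14,20] z:[2,4] -> miss, prune
  N17 x:[-20,-9] y:[1,22] z:[-8,4] -> miss, prune

Visited [0, 2, 7, 12, 1, 3, 4, 15, 17]. Tests: 9 box, 0 leaf. Nearest: miss.

== RESULT ==
0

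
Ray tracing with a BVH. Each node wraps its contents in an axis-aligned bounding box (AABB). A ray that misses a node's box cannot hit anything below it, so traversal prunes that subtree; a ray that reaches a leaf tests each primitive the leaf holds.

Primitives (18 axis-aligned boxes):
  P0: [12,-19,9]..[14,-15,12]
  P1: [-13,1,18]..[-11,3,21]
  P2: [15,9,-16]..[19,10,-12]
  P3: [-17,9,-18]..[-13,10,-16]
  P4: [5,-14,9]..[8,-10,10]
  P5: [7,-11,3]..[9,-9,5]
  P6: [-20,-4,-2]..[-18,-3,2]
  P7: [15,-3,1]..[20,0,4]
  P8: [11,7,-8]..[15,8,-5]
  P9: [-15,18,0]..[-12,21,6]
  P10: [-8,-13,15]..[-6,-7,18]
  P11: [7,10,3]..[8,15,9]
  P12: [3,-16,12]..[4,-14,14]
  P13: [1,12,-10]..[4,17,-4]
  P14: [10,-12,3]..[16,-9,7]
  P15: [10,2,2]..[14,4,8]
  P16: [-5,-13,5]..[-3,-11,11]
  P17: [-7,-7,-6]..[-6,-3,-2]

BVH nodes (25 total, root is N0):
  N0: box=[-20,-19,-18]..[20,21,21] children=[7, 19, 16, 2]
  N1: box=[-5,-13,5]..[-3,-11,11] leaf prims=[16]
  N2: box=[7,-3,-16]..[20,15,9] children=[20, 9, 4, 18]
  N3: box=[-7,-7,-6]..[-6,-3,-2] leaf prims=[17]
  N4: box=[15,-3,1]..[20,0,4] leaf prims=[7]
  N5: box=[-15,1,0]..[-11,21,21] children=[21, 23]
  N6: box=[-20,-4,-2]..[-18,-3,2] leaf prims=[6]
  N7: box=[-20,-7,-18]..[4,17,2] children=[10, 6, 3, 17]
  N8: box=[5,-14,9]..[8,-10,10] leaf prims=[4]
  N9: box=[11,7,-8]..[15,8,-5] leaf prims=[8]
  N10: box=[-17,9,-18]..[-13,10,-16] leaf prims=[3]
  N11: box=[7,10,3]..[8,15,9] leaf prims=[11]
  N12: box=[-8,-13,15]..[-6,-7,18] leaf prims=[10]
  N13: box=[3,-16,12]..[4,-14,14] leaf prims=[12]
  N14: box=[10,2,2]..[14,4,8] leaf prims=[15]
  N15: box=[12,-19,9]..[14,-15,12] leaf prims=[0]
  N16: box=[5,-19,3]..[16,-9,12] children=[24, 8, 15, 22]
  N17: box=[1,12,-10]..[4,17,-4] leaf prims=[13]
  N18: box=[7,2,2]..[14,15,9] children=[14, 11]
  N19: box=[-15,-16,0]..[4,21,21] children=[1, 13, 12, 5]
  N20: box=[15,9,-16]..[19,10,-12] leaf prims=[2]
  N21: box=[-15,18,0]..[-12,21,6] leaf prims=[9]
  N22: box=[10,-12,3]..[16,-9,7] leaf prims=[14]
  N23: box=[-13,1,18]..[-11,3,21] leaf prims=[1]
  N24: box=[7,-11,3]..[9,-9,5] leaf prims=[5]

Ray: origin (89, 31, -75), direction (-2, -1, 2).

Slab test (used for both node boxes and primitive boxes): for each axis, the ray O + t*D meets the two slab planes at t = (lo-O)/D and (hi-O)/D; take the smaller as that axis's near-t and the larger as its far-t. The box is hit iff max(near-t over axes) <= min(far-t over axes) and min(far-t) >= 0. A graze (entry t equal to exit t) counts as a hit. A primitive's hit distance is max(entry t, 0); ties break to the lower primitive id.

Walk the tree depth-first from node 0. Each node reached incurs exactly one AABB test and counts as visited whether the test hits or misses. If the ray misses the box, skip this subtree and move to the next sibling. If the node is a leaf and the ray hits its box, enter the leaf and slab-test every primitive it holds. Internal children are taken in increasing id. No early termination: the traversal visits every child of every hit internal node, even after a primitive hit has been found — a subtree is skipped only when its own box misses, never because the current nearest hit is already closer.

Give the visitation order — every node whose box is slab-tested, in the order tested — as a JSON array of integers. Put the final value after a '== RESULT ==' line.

Traverse from the root:
N0 x:[69/2,109/2] y:[10,50] z:[57/2,48] -> hit [69/2,48], descend [2, 7, 16, 19]
  N2 x:[69/2,41] y:[16,34] z:[59/2,42] -> miss, prune
  N7 x:[85/2,109/2] y:[14,38] z:[57/2,77/2] -> miss, prune
  N16 x:[73/2,42] y:[40,50] z:[39,87/2] -> hit [40,42], descend [8, 15, 22, 24]
    N8 x:[81/2,42] y:[41,45] z:[42,85/2] -> hit [42,42] leaf, test {P4@t=42}
    N15 x:[75/2,77/2] y:[46,50] z:[42,87/2] -> miss, prune
    N22 x:[73/2,79/2] y:[40,43] z:[39,41] -> miss, prune
    N24 x:[40,41] y:[40,42] z:[39,40] -> hit [40,40] leaf, test {P5@t=40}
  N19 x:[85/2,52] y:[10,47] z:[75/2,48] -> hit [85/2,47], descend [1, 5, 12, 13]
    N1 x:[46,47] y:[42,44] z:[40,43] -> miss, prune
    N5 x:[50,52] y:[10,30] z:[75/2,48] -> miss, prune
    N12 x:[95/2,97/2] y:[38,44] z:[45,93/2] -> miss, prune
    N13 x:[85/2,43] y:[45,47] z:[87/2,89/2] -> miss, prune

Summary -> nodes [0, 2, 7, 16, 8, 15, 22, 24, 19, 1, 5, 12, 13]; box-tests=13; leaf-entries=2; first=P5

== RESULT ==
[0, 2, 7, 16, 8, 15, 22, 24, 19, 1, 5, 12, 13]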